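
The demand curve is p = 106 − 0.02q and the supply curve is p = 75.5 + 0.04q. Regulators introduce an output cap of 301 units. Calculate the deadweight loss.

1289.61

Competitive equilibrium: 106 − 0.02q = 75.5 + 0.04q → q* = 508.3333, p* = 95.8333.
At q = 301: demand price = 106 − 0.02·301 = 99.98; supply price = 75.5 + 0.04·301 = 87.54.
Δq = 508.3333 − 301 = 207.3333; wedge = 99.98 − 87.54 = 12.44.
DWL = ½ × 207.3333 × 12.44 = 1289.61.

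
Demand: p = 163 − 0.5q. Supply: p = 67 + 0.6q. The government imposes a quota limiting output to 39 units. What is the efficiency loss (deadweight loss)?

1281.64

Competitive equilibrium: 163 − 0.5q = 67 + 0.6q → q* = 87.2727, p* = 119.3636.
At q = 39: demand price = 163 − 0.5·39 = 143.5; supply price = 67 + 0.6·39 = 90.4.
Δq = 87.2727 − 39 = 48.2727; wedge = 143.5 − 90.4 = 53.1.
Deadweight loss = ½ × 48.2727 × 53.1 = 1281.64.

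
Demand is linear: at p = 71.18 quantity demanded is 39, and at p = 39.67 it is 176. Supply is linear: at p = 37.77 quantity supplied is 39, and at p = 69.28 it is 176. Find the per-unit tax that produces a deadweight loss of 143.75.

11.5

Demand slope = (39.67 − 71.18)/(176 − 39) = −0.23, so p = 80.15 − 0.23q.
Supply slope = (69.28 − 37.77)/(176 − 39) = 0.23, so p = 28.8 + 0.23q.
Competitive equilibrium: 80.15 − 0.23q = 28.8 + 0.23q → q* = 111.6304, p* = 54.475.
A tax t gives Δq = t/0.46 and wedge t, so DWL = t²/0.92.
t²/0.92 = 143.75 → t² = 132.25 → t = 11.5.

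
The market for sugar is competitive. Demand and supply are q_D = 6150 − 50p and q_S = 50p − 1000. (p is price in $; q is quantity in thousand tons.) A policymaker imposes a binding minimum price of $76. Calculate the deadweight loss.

$1012.50 thousand

In inverse form: demand p = 123 − 0.02q, supply p = 20 + 0.02q.
Competitive equilibrium: 123 − 0.02q = 20 + 0.02q → q* = 2575, p* = 71.5.
At the floor p = 76, quantity demanded = (123 − 76)/0.02 = 2350.
Sellers' marginal cost at q' = 2350: 20 + 0.02·2350 = 67.
Δq = 2575 − 2350 = 225; wedge = 76 − 67 = 9.
Welfare loss = ½ × 225 × 9 = $1012.50 thousand.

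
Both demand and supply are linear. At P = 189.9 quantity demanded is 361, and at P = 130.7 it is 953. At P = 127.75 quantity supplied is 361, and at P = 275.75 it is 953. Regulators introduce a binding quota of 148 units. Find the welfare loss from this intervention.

Demand slope = (130.7 − 189.9)/(953 − 361) = −0.1, so P = 226 − 0.1Q.
Supply slope = (275.75 − 127.75)/(953 − 361) = 0.25, so P = 37.5 + 0.25Q.
Competitive equilibrium: 226 − 0.1Q = 37.5 + 0.25Q → Q* = 538.5714, P* = 172.1429.
At Q = 148: demand price = 226 − 0.1·148 = 211.2; supply price = 37.5 + 0.25·148 = 74.5.
ΔQ = 538.5714 − 148 = 390.5714; wedge = 211.2 − 74.5 = 136.7.
Welfare loss = ½ × 390.5714 × 136.7 = 26695.56.

26695.56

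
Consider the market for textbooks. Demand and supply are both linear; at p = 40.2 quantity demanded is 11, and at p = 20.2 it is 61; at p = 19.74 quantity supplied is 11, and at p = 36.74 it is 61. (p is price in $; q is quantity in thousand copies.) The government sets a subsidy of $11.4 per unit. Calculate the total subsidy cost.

$616.22 thousand

Demand slope = (20.2 − 40.2)/(61 − 11) = −0.4, so p = 44.6 − 0.4q.
Supply slope = (36.74 − 19.74)/(61 − 11) = 0.34, so p = 16 + 0.34q.
Competitive equilibrium: 44.6 − 0.4q = 16 + 0.34q → q* = 38.6486, p* = 29.1405.
The subsidy lowers effective supply by 11.4: p = 4.6 + 0.34q.
New quantity: 44.6 − 0.4q = 4.6 + 0.34q → q' = 54.0541.
Total subsidy cost = 11.4 × 54.0541 = $616.22 thousand.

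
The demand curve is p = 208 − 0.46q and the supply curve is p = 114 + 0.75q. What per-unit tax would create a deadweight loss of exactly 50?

11

Competitive equilibrium: 208 − 0.46q = 114 + 0.75q → q* = 77.686, p* = 172.2645.
A tax t gives Δq = t/1.21 and wedge t, so DWL = t²/2.42.
t²/2.42 = 50 → t² = 121 → t = 11.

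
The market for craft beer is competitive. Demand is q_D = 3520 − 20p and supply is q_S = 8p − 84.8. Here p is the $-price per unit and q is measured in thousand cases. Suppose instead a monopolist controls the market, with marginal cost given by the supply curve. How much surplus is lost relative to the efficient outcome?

$3859.92 thousand

In inverse form: demand p = 176 − 0.05q, supply p = 10.6 + 0.125q.
Competitive equilibrium: 176 − 0.05q = 10.6 + 0.125q → q* = 945.14286, p* = 128.74286.
Marginal revenue: MR = 176 − 0.1q. Set MR = MC: 176 − 0.1q = 10.6 + 0.125q → q_m = 735.11111.
Price p_m = 176 − 0.05·735.11111 = 139.24444; MC(q_m) = 10.6 + 0.125·735.11111 = 102.48889.
Competitive q* = 945.14286, so Δq = 210.03175; wedge = 139.24444 − 102.48889 = 36.75555.
Deadweight loss = ½ × 210.03175 × 36.75555 = $3859.92 thousand.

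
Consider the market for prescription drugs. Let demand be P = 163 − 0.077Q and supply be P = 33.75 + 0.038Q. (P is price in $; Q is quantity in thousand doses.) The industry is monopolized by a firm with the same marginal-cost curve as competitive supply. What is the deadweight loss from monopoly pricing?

$11681.87 thousand

Competitive equilibrium: 163 − 0.077Q = 33.75 + 0.038Q → Q* = 1123.91304, P* = 76.4587.
Marginal revenue: MR = 163 − 0.154Q. Set MR = MC: 163 − 0.154Q = 33.75 + 0.038Q → Q_m = 673.17708.
Price P_m = 163 − 0.077·673.17708 = 111.16536; MC(Q_m) = 33.75 + 0.038·673.17708 = 59.33073.
Competitive Q* = 1123.91304, so ΔQ = 450.73596; wedge = 111.16536 − 59.33073 = 51.83463.
Welfare loss = ½ × 450.73596 × 51.83463 = $11681.87 thousand.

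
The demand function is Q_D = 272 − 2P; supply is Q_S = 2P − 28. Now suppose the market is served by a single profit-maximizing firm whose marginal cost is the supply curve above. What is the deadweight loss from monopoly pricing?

826.89

In inverse form: demand P = 136 − 0.5Q, supply P = 14 + 0.5Q.
Competitive equilibrium: 136 − 0.5Q = 14 + 0.5Q → Q* = 122, P* = 75.
Marginal revenue: MR = 136 − Q. Set MR = MC: 136 − Q = 14 + 0.5Q → Q_m = 81.3333.
Price P_m = 136 − 0.5·81.3333 = 95.3334; MC(Q_m) = 14 + 0.5·81.3333 = 54.6667.
Competitive Q* = 122, so ΔQ = 40.6667; wedge = 95.3334 − 54.6667 = 40.6667.
Deadweight loss = ½ × 40.6667 × 40.6667 = 826.89.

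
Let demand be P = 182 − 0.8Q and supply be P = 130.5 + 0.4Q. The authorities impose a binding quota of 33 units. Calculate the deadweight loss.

Competitive equilibrium: 182 − 0.8Q = 130.5 + 0.4Q → Q* = 42.9167, P* = 147.6667.
At Q = 33: demand price = 182 − 0.8·33 = 155.6; supply price = 130.5 + 0.4·33 = 143.7.
ΔQ = 42.9167 − 33 = 9.9167; wedge = 155.6 − 143.7 = 11.9.
Deadweight loss = ½ × 9.9167 × 11.9 = 59.

59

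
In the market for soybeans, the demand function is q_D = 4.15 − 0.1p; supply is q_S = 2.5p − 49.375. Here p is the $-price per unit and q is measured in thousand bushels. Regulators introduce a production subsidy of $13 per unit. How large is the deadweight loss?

In inverse form: demand p = 41.5 − 10q, supply p = 19.75 + 0.4q.
Competitive equilibrium: 41.5 − 10q = 19.75 + 0.4q → q* = 2.0913, p* = 20.5865.
The subsidy lowers effective supply by 13: p = 6.75 + 0.4q.
New quantity: 41.5 − 10q = 6.75 + 0.4q → q' = 3.3413.
Overproduction Δq = 3.3413 − 2.0913 = 1.25; wedge = subsidy = 13.
Deadweight loss = ½ × 1.25 × 13 = $8.125 thousand.

$8.125 thousand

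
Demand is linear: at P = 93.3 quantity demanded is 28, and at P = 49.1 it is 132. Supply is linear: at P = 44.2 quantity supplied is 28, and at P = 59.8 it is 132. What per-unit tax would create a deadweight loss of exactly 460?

Demand slope = (49.1 − 93.3)/(132 − 28) = −0.425, so P = 105.2 − 0.425Q.
Supply slope = (59.8 − 44.2)/(132 − 28) = 0.15, so P = 40 + 0.15Q.
Competitive equilibrium: 105.2 − 0.425Q = 40 + 0.15Q → Q* = 113.3913, P* = 57.0087.
A tax t gives ΔQ = t/0.575 and wedge t, so DWL = t²/1.15.
t²/1.15 = 460 → t² = 529 → t = 23.

23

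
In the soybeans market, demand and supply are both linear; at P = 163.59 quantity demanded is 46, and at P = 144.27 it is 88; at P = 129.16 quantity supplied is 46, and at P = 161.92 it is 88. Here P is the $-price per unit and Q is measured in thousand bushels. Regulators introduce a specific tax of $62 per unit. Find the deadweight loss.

Demand slope = (144.27 − 163.59)/(88 − 46) = −0.46, so P = 184.75 − 0.46Q.
Supply slope = (161.92 − 129.16)/(88 − 46) = 0.78, so P = 93.28 + 0.78Q.
Competitive equilibrium: 184.75 − 0.46Q = 93.28 + 0.78Q → Q* = 73.7661, P* = 150.8176.
With the tax, the buyer price exceeds the seller price by 62: (184.75 − 0.46Q) − (93.28 + 0.78Q) = 62 → Q' = 23.7661.
ΔQ = 73.7661 − 23.7661 = 50; the wedge equals the tax, 62.
Deadweight loss = ½ × 50 × 62 = $1550 thousand.

$1550 thousand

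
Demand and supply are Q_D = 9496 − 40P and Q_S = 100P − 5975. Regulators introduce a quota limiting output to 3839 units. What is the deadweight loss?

In inverse form: demand P = 237.4 − 0.025Q, supply P = 59.75 + 0.01Q.
Competitive equilibrium: 237.4 − 0.025Q = 59.75 + 0.01Q → Q* = 5075.7143, P* = 110.5071.
At Q = 3839: demand price = 237.4 − 0.025·3839 = 141.425; supply price = 59.75 + 0.01·3839 = 98.14.
ΔQ = 5075.7143 − 3839 = 1236.7143; wedge = 141.425 − 98.14 = 43.285.
Welfare loss = ½ × 1236.7143 × 43.285 = 26765.59.

26765.59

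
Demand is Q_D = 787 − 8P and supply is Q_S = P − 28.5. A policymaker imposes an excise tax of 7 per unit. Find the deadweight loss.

21.78

In inverse form: demand P = 98.375 − 0.125Q, supply P = 28.5 + Q.
Competitive equilibrium: 98.375 − 0.125Q = 28.5 + Q → Q* = 62.1111, P* = 90.6111.
With the tax, the buyer price exceeds the seller price by 7: (98.375 − 0.125Q) − (28.5 + Q) = 7 → Q' = 55.8889.
ΔQ = 62.1111 − 55.8889 = 6.2222; the wedge equals the tax, 7.
Welfare loss = ½ × 6.2222 × 7 = 21.78.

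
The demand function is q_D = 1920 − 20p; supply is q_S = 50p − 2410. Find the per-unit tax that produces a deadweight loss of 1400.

In inverse form: demand p = 96 − 0.05q, supply p = 48.2 + 0.02q.
Competitive equilibrium: 96 − 0.05q = 48.2 + 0.02q → q* = 682.8571, p* = 61.8571.
A tax t gives Δq = t/0.07 and wedge t, so DWL = t²/0.14.
t²/0.14 = 1400 → t² = 196 → t = 14.

14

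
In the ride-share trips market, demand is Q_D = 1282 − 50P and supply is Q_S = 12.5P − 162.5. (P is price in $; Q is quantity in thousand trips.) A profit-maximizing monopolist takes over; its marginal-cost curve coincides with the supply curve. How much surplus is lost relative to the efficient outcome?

$22.19 thousand

In inverse form: demand P = 25.64 − 0.02Q, supply P = 13 + 0.08Q.
Competitive equilibrium: 25.64 − 0.02Q = 13 + 0.08Q → Q* = 126.4, P* = 23.112.
Marginal revenue: MR = 25.64 − 0.04Q. Set MR = MC: 25.64 − 0.04Q = 13 + 0.08Q → Q_m = 105.3333.
Price P_m = 25.64 − 0.02·105.3333 = 23.5333; MC(Q_m) = 13 + 0.08·105.3333 = 21.4267.
Competitive Q* = 126.4, so ΔQ = 21.0667; wedge = 23.5333 − 21.4267 = 2.1066.
The triangle = ½ × 21.0667 × 2.1066 = $22.19 thousand.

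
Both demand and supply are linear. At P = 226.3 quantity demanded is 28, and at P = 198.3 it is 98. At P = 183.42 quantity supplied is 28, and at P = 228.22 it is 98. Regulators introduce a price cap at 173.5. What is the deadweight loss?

1673.56

Demand slope = (198.3 − 226.3)/(98 − 28) = −0.4, so P = 237.5 − 0.4Q.
Supply slope = (228.22 − 183.42)/(98 − 28) = 0.64, so P = 165.5 + 0.64Q.
Competitive equilibrium: 237.5 − 0.4Q = 165.5 + 0.64Q → Q* = 69.2308, P* = 209.8077.
At the ceiling P = 173.5, quantity supplied = (173.5 − 165.5)/0.64 = 12.5.
Willingness to pay at Q' = 12.5: 237.5 − 0.4·12.5 = 232.5.
ΔQ = 69.2308 − 12.5 = 56.7308; wedge = 232.5 − 173.5 = 59.
Deadweight loss = ½ × 56.7308 × 59 = 1673.56.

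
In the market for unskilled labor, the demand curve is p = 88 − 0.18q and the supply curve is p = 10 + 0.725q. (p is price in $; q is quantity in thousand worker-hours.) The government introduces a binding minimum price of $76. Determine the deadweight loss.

Competitive equilibrium: 88 − 0.18q = 10 + 0.725q → q* = 86.1878, p* = 72.4862.
At the floor p = 76, quantity demanded = (88 − 76)/0.18 = 66.6667.
Sellers' marginal cost at q' = 66.6667: 10 + 0.725·66.6667 = 58.3334.
Δq = 86.1878 − 66.6667 = 19.5211; wedge = 76 − 58.3334 = 17.6666.
Deadweight loss = ½ × 19.5211 × 17.6666 = $172.44 thousand.

$172.44 thousand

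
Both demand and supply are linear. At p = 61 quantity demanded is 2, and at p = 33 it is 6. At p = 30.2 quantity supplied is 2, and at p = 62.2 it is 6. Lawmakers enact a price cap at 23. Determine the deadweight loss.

Demand slope = (33 − 61)/(6 − 2) = −7, so p = 75 − 7q.
Supply slope = (62.2 − 30.2)/(6 − 2) = 8, so p = 14.2 + 8q.
Competitive equilibrium: 75 − 7q = 14.2 + 8q → q* = 4.0533, p* = 46.6267.
At the ceiling p = 23, quantity supplied = (23 − 14.2)/8 = 1.1.
Willingness to pay at q' = 1.1: 75 − 7·1.1 = 67.3.
Δq = 4.0533 − 1.1 = 2.9533; wedge = 67.3 − 23 = 44.3.
Deadweight loss = ½ × 2.9533 × 44.3 = 65.42.

65.42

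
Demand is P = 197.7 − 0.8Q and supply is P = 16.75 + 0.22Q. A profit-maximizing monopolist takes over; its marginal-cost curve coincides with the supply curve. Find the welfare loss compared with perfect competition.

Competitive equilibrium: 197.7 − 0.8Q = 16.75 + 0.22Q → Q* = 177.402, P* = 55.7784.
Marginal revenue: MR = 197.7 − 1.6Q. Set MR = MC: 197.7 − 1.6Q = 16.75 + 0.22Q → Q_m = 99.4231.
Price P_m = 197.7 − 0.8·99.4231 = 118.1615; MC(Q_m) = 16.75 + 0.22·99.4231 = 38.6231.
Competitive Q* = 177.402, so ΔQ = 77.9789; wedge = 118.1615 − 38.6231 = 79.5384.
The triangle = ½ × 77.9789 × 79.5384 = 3101.16.

3101.16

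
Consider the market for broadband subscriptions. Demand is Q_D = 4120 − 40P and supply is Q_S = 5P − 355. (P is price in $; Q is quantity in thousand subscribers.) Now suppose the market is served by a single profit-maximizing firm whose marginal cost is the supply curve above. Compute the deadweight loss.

In inverse form: demand P = 103 − 0.025Q, supply P = 71 + 0.2Q.
Competitive equilibrium: 103 − 0.025Q = 71 + 0.2Q → Q* = 142.2222, P* = 99.4444.
Marginal revenue: MR = 103 − 0.05Q. Set MR = MC: 103 − 0.05Q = 71 + 0.2Q → Q_m = 128.
Price P_m = 103 − 0.025·128 = 99.8; MC(Q_m) = 71 + 0.2·128 = 96.6.
Competitive Q* = 142.2222, so ΔQ = 14.2222; wedge = 99.8 − 96.6 = 3.2.
Deadweight loss = ½ × 14.2222 × 3.2 = $22.76 thousand.

$22.76 thousand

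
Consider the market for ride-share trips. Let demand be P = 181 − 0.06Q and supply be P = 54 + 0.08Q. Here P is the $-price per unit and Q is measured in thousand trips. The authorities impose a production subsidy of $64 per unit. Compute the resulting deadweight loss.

Competitive equilibrium: 181 − 0.06Q = 54 + 0.08Q → Q* = 907.1429, P* = 126.5714.
The subsidy lowers effective supply by 64: P = 0.08Q − 10.
New quantity: 181 − 0.06Q = 0.08Q − 10 → Q' = 1364.2857.
Overproduction ΔQ = 1364.2857 − 907.1429 = 457.1428; wedge = subsidy = 64.
The triangle = ½ × 457.1428 × 64 = $14628.57 thousand.

$14628.57 thousand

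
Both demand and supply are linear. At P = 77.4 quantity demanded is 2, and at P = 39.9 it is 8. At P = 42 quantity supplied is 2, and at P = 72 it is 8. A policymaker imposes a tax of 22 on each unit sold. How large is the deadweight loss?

Demand slope = (39.9 − 77.4)/(8 − 2) = −6.25, so P = 89.9 − 6.25Q.
Supply slope = (72 − 42)/(8 − 2) = 5, so P = 32 + 5Q.
Competitive equilibrium: 89.9 − 6.25Q = 32 + 5Q → Q* = 5.1467, P* = 57.7333.
With the tax, the buyer price exceeds the seller price by 22: (89.9 − 6.25Q) − (32 + 5Q) = 22 → Q' = 3.1911.
ΔQ = 5.1467 − 3.1911 = 1.9556; the wedge equals the tax, 22.
DWL = ½ × 1.9556 × 22 = 21.51.

21.51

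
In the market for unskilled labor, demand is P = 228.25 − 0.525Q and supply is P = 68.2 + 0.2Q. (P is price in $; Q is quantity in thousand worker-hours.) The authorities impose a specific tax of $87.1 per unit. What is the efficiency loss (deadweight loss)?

$5232.01 thousand

Competitive equilibrium: 228.25 − 0.525Q = 68.2 + 0.2Q → Q* = 220.7586, P* = 112.3517.
With the tax, the buyer price exceeds the seller price by 87.1: (228.25 − 0.525Q) − (68.2 + 0.2Q) = 87.1 → Q' = 100.6207.
ΔQ = 220.7586 − 100.6207 = 120.1379; the wedge equals the tax, 87.1.
Welfare loss = ½ × 120.1379 × 87.1 = $5232.01 thousand.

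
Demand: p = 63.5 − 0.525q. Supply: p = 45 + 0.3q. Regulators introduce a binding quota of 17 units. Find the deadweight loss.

Competitive equilibrium: 63.5 − 0.525q = 45 + 0.3q → q* = 22.4242, p* = 51.7273.
At q = 17: demand price = 63.5 − 0.525·17 = 54.575; supply price = 45 + 0.3·17 = 50.1.
Δq = 22.4242 − 17 = 5.4242; wedge = 54.575 − 50.1 = 4.475.
DWL = ½ × 5.4242 × 4.475 = 12.14.

12.14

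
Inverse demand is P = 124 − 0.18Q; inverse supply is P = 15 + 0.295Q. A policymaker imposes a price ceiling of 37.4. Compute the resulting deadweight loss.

Competitive equilibrium: 124 − 0.18Q = 15 + 0.295Q → Q* = 229.4737, P* = 82.6947.
At the ceiling P = 37.4, quantity supplied = (37.4 − 15)/0.295 = 75.9322.
Willingness to pay at Q' = 75.9322: 124 − 0.18·75.9322 = 110.3322.
ΔQ = 229.4737 − 75.9322 = 153.5415; wedge = 110.3322 − 37.4 = 72.9322.
Welfare loss = ½ × 153.5415 × 72.9322 = 5599.06.

5599.06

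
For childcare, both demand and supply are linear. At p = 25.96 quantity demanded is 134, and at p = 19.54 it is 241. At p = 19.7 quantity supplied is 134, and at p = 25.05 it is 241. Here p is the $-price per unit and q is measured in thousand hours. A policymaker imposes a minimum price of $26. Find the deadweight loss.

Demand slope = (19.54 − 25.96)/(241 − 134) = −0.06, so p = 34 − 0.06q.
Supply slope = (25.05 − 19.7)/(241 − 134) = 0.05, so p = 13 + 0.05q.
Competitive equilibrium: 34 − 0.06q = 13 + 0.05q → q* = 190.9091, p* = 22.5455.
At the floor p = 26, quantity demanded = (34 − 26)/0.06 = 133.3333.
Sellers' marginal cost at q' = 133.3333: 13 + 0.05·133.3333 = 19.6667.
Δq = 190.9091 − 133.3333 = 57.5758; wedge = 26 − 19.6667 = 6.3333.
Deadweight loss = ½ × 57.5758 × 6.3333 = $182.32 thousand.

$182.32 thousand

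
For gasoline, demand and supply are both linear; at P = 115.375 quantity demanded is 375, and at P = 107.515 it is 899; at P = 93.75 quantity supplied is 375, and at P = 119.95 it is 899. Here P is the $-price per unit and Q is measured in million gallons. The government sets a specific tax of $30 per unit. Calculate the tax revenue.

$7384.62 million

Demand slope = (107.515 − 115.375)/(899 − 375) = −0.015, so P = 121 − 0.015Q.
Supply slope = (119.95 − 93.75)/(899 − 375) = 0.05, so P = 75 + 0.05Q.
Competitive equilibrium: 121 − 0.015Q = 75 + 0.05Q → Q* = 707.69231, P* = 110.38462.
With the tax, the buyer price exceeds the seller price by 30: (121 − 0.015Q) − (75 + 0.05Q) = 30 → Q' = 246.15385.
Tax revenue = 30 × 246.15385 = $7384.62 million.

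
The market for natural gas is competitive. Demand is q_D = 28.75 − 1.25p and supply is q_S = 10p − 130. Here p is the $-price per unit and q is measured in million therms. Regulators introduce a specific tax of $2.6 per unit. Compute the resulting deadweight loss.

In inverse form: demand p = 23 − 0.8q, supply p = 13 + 0.1q.
Competitive equilibrium: 23 − 0.8q = 13 + 0.1q → q* = 11.1111, p* = 14.1111.
With the tax, the buyer price exceeds the seller price by 2.6: (23 − 0.8q) − (13 + 0.1q) = 2.6 → q' = 8.2222.
Δq = 11.1111 − 8.2222 = 2.8889; the wedge equals the tax, 2.6.
DWL = ½ × 2.8889 × 2.6 = $3.76 million.

$3.76 million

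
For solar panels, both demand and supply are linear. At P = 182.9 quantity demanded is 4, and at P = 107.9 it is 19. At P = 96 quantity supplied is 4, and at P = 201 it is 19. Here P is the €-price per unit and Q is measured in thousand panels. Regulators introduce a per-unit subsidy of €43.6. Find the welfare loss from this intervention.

Demand slope = (107.9 − 182.9)/(19 − 4) = −5, so P = 202.9 − 5Q.
Supply slope = (201 − 96)/(19 − 4) = 7, so P = 68 + 7Q.
Competitive equilibrium: 202.9 − 5Q = 68 + 7Q → Q* = 11.2417, P* = 146.6917.
The subsidy lowers effective supply by 43.6: P = 24.4 + 7Q.
New quantity: 202.9 − 5Q = 24.4 + 7Q → Q' = 14.875.
Overproduction ΔQ = 14.875 − 11.2417 = 3.6333; wedge = subsidy = 43.6.
DWL = ½ × 3.6333 × 43.6 = €79.21 thousand.

€79.21 thousand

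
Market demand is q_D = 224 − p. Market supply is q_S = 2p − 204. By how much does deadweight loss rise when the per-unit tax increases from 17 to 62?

1185

In inverse form: demand p = 224 − q, supply p = 102 + 0.5q.
Competitive equilibrium: 224 − q = 102 + 0.5q → q* = 81.3333, p* = 142.6667.
For a per-unit tax t: Δq = t/1.5, so DWL = ½·t·(t/1.5) = t²/3.
At t = 17: DWL = 96.333. At t = 62: DWL = 1281.333.
Increase = 1281.333 − 96.333 = 1185.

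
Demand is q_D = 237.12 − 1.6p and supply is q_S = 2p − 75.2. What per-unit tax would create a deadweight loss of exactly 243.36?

23.4

In inverse form: demand p = 148.2 − 0.625q, supply p = 37.6 + 0.5q.
Competitive equilibrium: 148.2 − 0.625q = 37.6 + 0.5q → q* = 98.3111, p* = 86.7556.
A tax t gives Δq = t/1.125 and wedge t, so DWL = t²/2.25.
t²/2.25 = 243.36 → t² = 547.56 → t = 23.4.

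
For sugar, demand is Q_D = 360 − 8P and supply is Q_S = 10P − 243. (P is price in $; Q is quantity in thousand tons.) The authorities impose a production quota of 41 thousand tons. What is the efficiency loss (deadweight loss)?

$292.61 thousand

In inverse form: demand P = 45 − 0.125Q, supply P = 24.3 + 0.1Q.
Competitive equilibrium: 45 − 0.125Q = 24.3 + 0.1Q → Q* = 92, P* = 33.5.
At Q = 41: demand price = 45 − 0.125·41 = 39.875; supply price = 24.3 + 0.1·41 = 28.4.
ΔQ = 92 − 41 = 51; wedge = 39.875 − 28.4 = 11.475.
Deadweight loss = ½ × 51 × 11.475 = $292.61 thousand.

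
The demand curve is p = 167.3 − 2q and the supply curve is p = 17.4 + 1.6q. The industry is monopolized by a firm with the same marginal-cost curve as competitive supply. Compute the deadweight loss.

Competitive equilibrium: 167.3 − 2q = 17.4 + 1.6q → q* = 41.63889, p* = 84.02222.
Marginal revenue: MR = 167.3 − 4q. Set MR = MC: 167.3 − 4q = 17.4 + 1.6q → q_m = 26.76786.
Price p_m = 167.3 − 2·26.76786 = 113.76428; MC(q_m) = 17.4 + 1.6·26.76786 = 60.22858.
Competitive q* = 41.63889, so Δq = 14.87103; wedge = 113.76428 − 60.22858 = 53.5357.
The triangle = ½ × 14.87103 × 53.5357 = 398.07.

398.07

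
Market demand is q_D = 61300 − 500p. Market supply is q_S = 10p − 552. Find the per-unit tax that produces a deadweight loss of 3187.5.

25.5

In inverse form: demand p = 122.6 − 0.002q, supply p = 55.2 + 0.1q.
Competitive equilibrium: 122.6 − 0.002q = 55.2 + 0.1q → q* = 660.7843, p* = 121.2784.
A tax t gives Δq = t/0.102 and wedge t, so DWL = t²/0.204.
t²/0.204 = 3187.5 → t² = 650.25 → t = 25.5.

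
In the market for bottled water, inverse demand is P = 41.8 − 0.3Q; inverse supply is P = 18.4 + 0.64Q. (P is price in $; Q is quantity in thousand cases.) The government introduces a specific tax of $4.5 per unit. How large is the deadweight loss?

Competitive equilibrium: 41.8 − 0.3Q = 18.4 + 0.64Q → Q* = 24.8936, P* = 34.3319.
With the tax, the buyer price exceeds the seller price by 4.5: (41.8 − 0.3Q) − (18.4 + 0.64Q) = 4.5 → Q' = 20.1064.
ΔQ = 24.8936 − 20.1064 = 4.7872; the wedge equals the tax, 4.5.
Deadweight loss = ½ × 4.7872 × 4.5 = $10.77 thousand.

$10.77 thousand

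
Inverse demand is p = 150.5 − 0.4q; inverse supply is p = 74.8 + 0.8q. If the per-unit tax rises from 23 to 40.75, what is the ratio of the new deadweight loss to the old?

Competitive equilibrium: 150.5 − 0.4q = 74.8 + 0.8q → q* = 63.0833, p* = 125.2667.
For a per-unit tax t: Δq = t/1.2, so DWL = ½·t·(t/1.2) = t²/2.4.
At t = 23: DWL = 220.417. At t = 40.75: DWL = 691.901.
Ratio = (40.75/23)² = 3.139.

3.139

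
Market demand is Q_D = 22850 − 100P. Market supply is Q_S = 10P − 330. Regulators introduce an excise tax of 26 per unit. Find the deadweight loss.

In inverse form: demand P = 228.5 − 0.01Q, supply P = 33 + 0.1Q.
Competitive equilibrium: 228.5 − 0.01Q = 33 + 0.1Q → Q* = 1777.2727, P* = 210.7273.
With the tax, the buyer price exceeds the seller price by 26: (228.5 − 0.01Q) − (33 + 0.1Q) = 26 → Q' = 1540.9091.
ΔQ = 1777.2727 − 1540.9091 = 236.3636; the wedge equals the tax, 26.
Welfare loss = ½ × 236.3636 × 26 = 3072.73.

3072.73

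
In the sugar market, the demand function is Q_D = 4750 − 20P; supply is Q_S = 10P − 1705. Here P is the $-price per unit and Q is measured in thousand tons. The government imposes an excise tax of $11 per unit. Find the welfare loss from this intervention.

$403.33 thousand

In inverse form: demand P = 237.5 − 0.05Q, supply P = 170.5 + 0.1Q.
Competitive equilibrium: 237.5 − 0.05Q = 170.5 + 0.1Q → Q* = 446.6667, P* = 215.1667.
With the tax, the buyer price exceeds the seller price by 11: (237.5 − 0.05Q) − (170.5 + 0.1Q) = 11 → Q' = 373.3333.
ΔQ = 446.6667 − 373.3333 = 73.3334; the wedge equals the tax, 11.
DWL = ½ × 73.3334 × 11 = $403.33 thousand.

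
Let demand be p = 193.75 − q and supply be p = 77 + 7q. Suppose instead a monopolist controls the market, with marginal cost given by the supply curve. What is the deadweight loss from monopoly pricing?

Competitive equilibrium: 193.75 − q = 77 + 7q → q* = 14.5938, p* = 179.1563.
Marginal revenue: MR = 193.75 − 2q. Set MR = MC: 193.75 − 2q = 77 + 7q → q_m = 12.9722.
Price p_m = 193.75 − 1·12.9722 = 180.7778; MC(q_m) = 77 + 7·12.9722 = 167.8054.
Competitive q* = 14.5938, so Δq = 1.6216; wedge = 180.7778 − 167.8054 = 12.9724.
Deadweight loss = ½ × 1.6216 × 12.9724 = 10.52.

10.52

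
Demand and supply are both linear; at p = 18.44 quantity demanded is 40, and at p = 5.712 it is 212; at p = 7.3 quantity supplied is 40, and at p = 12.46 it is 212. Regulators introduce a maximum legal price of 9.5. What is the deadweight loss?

59.34

Demand slope = (5.712 − 18.44)/(212 − 40) = −0.074, so p = 21.4 − 0.074q.
Supply slope = (12.46 − 7.3)/(212 − 40) = 0.03, so p = 6.1 + 0.03q.
Competitive equilibrium: 21.4 − 0.074q = 6.1 + 0.03q → q* = 147.1154, p* = 10.5135.
At the ceiling p = 9.5, quantity supplied = (9.5 − 6.1)/0.03 = 113.3333.
Willingness to pay at q' = 113.3333: 21.4 − 0.074·113.3333 = 13.0133.
Δq = 147.1154 − 113.3333 = 33.7821; wedge = 13.0133 − 9.5 = 3.5133.
DWL = ½ × 33.7821 × 3.5133 = 59.34.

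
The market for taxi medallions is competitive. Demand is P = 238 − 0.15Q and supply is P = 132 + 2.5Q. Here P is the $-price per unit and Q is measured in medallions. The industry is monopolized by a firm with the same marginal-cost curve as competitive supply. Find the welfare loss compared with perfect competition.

Competitive equilibrium: 238 − 0.15Q = 132 + 2.5Q → Q* = 40, P* = 232.
Marginal revenue: MR = 238 − 0.3Q. Set MR = MC: 238 − 0.3Q = 132 + 2.5Q → Q_m = 37.8571.
Price P_m = 238 − 0.15·37.8571 = 232.3214; MC(Q_m) = 132 + 2.5·37.8571 = 226.6428.
Competitive Q* = 40, so ΔQ = 2.1429; wedge = 232.3214 − 226.6428 = 5.6786.
DWL = ½ × 2.1429 × 5.6786 = $6.08.

$6.08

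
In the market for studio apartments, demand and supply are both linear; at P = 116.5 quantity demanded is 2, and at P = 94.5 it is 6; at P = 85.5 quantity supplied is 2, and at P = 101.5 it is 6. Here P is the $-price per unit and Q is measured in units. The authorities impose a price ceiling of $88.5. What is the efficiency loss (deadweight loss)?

Demand slope = (94.5 − 116.5)/(6 − 2) = −5.5, so P = 127.5 − 5.5Q.
Supply slope = (101.5 − 85.5)/(6 − 2) = 4, so P = 77.5 + 4Q.
Competitive equilibrium: 127.5 − 5.5Q = 77.5 + 4Q → Q* = 5.2632, P* = 98.5526.
At the ceiling P = 88.5, quantity supplied = (88.5 − 77.5)/4 = 2.75.
Willingness to pay at Q' = 2.75: 127.5 − 5.5·2.75 = 112.375.
ΔQ = 5.2632 − 2.75 = 2.5132; wedge = 112.375 − 88.5 = 23.875.
The triangle = ½ × 2.5132 × 23.875 = $30.

$30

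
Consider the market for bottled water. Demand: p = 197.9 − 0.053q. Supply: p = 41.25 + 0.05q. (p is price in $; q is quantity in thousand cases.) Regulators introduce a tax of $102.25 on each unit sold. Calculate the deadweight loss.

Competitive equilibrium: 197.9 − 0.053q = 41.25 + 0.05q → q* = 1520.8738, p* = 117.2937.
With the tax, the buyer price exceeds the seller price by 102.25: (197.9 − 0.053q) − (41.25 + 0.05q) = 102.25 → q' = 528.1553.
Δq = 1520.8738 − 528.1553 = 992.7185; the wedge equals the tax, 102.25.
The triangle = ½ × 992.7185 × 102.25 = $50752.73 thousand.

$50752.73 thousand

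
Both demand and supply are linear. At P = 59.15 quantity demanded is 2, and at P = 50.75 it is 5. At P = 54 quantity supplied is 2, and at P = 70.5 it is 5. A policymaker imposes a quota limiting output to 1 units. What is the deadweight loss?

10.90

Demand slope = (50.75 − 59.15)/(5 − 2) = −2.8, so P = 64.75 − 2.8Q.
Supply slope = (70.5 − 54)/(5 − 2) = 5.5, so P = 43 + 5.5Q.
Competitive equilibrium: 64.75 − 2.8Q = 43 + 5.5Q → Q* = 2.6205, P* = 57.4127.
At Q = 1: demand price = 64.75 − 2.8·1 = 61.95; supply price = 43 + 5.5·1 = 48.5.
ΔQ = 2.6205 − 1 = 1.6205; wedge = 61.95 − 48.5 = 13.45.
Welfare loss = ½ × 1.6205 × 13.45 = 10.90.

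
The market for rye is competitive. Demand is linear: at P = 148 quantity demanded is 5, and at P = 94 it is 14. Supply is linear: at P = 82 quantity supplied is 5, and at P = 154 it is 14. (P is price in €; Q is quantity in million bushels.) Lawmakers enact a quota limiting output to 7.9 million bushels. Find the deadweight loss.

Demand slope = (94 − 148)/(14 − 5) = −6, so P = 178 − 6Q.
Supply slope = (154 − 82)/(14 − 5) = 8, so P = 42 + 8Q.
Competitive equilibrium: 178 − 6Q = 42 + 8Q → Q* = 9.7143, P* = 119.7143.
At Q = 7.9: demand price = 178 − 6·7.9 = 130.6; supply price = 42 + 8·7.9 = 105.2.
ΔQ = 9.7143 − 7.9 = 1.8143; wedge = 130.6 − 105.2 = 25.4.
Welfare loss = ½ × 1.8143 × 25.4 = €23.04 million.

€23.04 million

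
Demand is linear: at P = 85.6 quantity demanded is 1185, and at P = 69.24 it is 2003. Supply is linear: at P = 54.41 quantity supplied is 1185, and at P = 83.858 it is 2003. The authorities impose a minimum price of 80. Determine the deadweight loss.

2147.86

Demand slope = (69.24 − 85.6)/(2003 − 1185) = −0.02, so P = 109.3 − 0.02Q.
Supply slope = (83.858 − 54.41)/(2003 − 1185) = 0.036, so P = 11.75 + 0.036Q.
Competitive equilibrium: 109.3 − 0.02Q = 11.75 + 0.036Q → Q* = 1741.9643, P* = 74.4607.
At the floor P = 80, quantity demanded = (109.3 − 80)/0.02 = 1465.
Sellers' marginal cost at Q' = 1465: 11.75 + 0.036·1465 = 64.49.
ΔQ = 1741.9643 − 1465 = 276.9643; wedge = 80 − 64.49 = 15.51.
DWL = ½ × 276.9643 × 15.51 = 2147.86.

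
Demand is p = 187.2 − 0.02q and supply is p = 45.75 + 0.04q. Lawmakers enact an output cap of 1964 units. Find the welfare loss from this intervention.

4645.27

Competitive equilibrium: 187.2 − 0.02q = 45.75 + 0.04q → q* = 2357.5, p* = 140.05.
At q = 1964: demand price = 187.2 − 0.02·1964 = 147.92; supply price = 45.75 + 0.04·1964 = 124.31.
Δq = 2357.5 − 1964 = 393.5; wedge = 147.92 − 124.31 = 23.61.
DWL = ½ × 393.5 × 23.61 = 4645.27.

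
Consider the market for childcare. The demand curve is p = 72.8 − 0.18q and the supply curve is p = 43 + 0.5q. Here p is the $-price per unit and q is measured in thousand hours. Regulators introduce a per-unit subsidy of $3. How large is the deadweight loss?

Competitive equilibrium: 72.8 − 0.18q = 43 + 0.5q → q* = 43.8235, p* = 64.9118.
The subsidy lowers effective supply by 3: p = 40 + 0.5q.
New quantity: 72.8 − 0.18q = 40 + 0.5q → q' = 48.2353.
Overproduction Δq = 48.2353 − 43.8235 = 4.4118; wedge = subsidy = 3.
Deadweight loss = ½ × 4.4118 × 3 = $6.62 thousand.

$6.62 thousand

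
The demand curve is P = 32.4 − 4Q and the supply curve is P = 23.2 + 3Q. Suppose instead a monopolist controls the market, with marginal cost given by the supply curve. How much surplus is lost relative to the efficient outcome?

Competitive equilibrium: 32.4 − 4Q = 23.2 + 3Q → Q* = 1.3143, P* = 27.1429.
Marginal revenue: MR = 32.4 − 8Q. Set MR = MC: 32.4 − 8Q = 23.2 + 3Q → Q_m = 0.8364.
Price P_m = 32.4 − 4·0.8364 = 29.0544; MC(Q_m) = 23.2 + 3·0.8364 = 25.7092.
Competitive Q* = 1.3143, so ΔQ = 0.4779; wedge = 29.0544 − 25.7092 = 3.3452.
DWL = ½ × 0.4779 × 3.3452 = 0.80.

0.80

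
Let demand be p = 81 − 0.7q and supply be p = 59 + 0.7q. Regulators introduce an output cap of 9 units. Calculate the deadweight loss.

31.56

Competitive equilibrium: 81 − 0.7q = 59 + 0.7q → q* = 15.7143, p* = 70.
At q = 9: demand price = 81 − 0.7·9 = 74.7; supply price = 59 + 0.7·9 = 65.3.
Δq = 15.7143 − 9 = 6.7143; wedge = 74.7 − 65.3 = 9.4.
Deadweight loss = ½ × 6.7143 × 9.4 = 31.56.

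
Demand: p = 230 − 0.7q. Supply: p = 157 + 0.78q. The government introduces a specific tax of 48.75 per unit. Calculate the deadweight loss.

Competitive equilibrium: 230 − 0.7q = 157 + 0.78q → q* = 49.3243, p* = 195.473.
With the tax, the buyer price exceeds the seller price by 48.75: (230 − 0.7q) − (157 + 0.78q) = 48.75 → q' = 16.3851.
Δq = 49.3243 − 16.3851 = 32.9392; the wedge equals the tax, 48.75.
Welfare loss = ½ × 32.9392 × 48.75 = 802.89.

802.89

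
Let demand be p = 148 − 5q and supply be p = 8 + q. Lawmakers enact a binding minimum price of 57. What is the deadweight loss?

Competitive equilibrium: 148 − 5q = 8 + q → q* = 23.3333, p* = 31.3333.
At the floor p = 57, quantity demanded = (148 − 57)/5 = 18.2.
Sellers' marginal cost at q' = 18.2: 8 + 1·18.2 = 26.2.
Δq = 23.3333 − 18.2 = 5.1333; wedge = 57 − 26.2 = 30.8.
The triangle = ½ × 5.1333 × 30.8 = 79.05.

79.05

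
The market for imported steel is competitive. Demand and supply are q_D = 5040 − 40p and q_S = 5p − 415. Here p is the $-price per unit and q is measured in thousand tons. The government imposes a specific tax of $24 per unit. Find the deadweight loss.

$1280 thousand

In inverse form: demand p = 126 − 0.025q, supply p = 83 + 0.2q.
Competitive equilibrium: 126 − 0.025q = 83 + 0.2q → q* = 191.1111, p* = 121.2222.
With the tax, the buyer price exceeds the seller price by 24: (126 − 0.025q) − (83 + 0.2q) = 24 → q' = 84.4444.
Δq = 191.1111 − 84.4444 = 106.6667; the wedge equals the tax, 24.
Deadweight loss = ½ × 106.6667 × 24 = $1280 thousand.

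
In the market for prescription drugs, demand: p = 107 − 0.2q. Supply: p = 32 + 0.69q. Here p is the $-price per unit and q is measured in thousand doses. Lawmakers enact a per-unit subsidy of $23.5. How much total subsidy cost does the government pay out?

Competitive equilibrium: 107 − 0.2q = 32 + 0.69q → q* = 84.2697, p* = 90.1461.
The subsidy lowers effective supply by 23.5: p = 8.5 + 0.69q.
New quantity: 107 − 0.2q = 8.5 + 0.69q → q' = 110.6742.
Total subsidy cost = 23.5 × 110.6742 = $2600.84 thousand.

$2600.84 thousand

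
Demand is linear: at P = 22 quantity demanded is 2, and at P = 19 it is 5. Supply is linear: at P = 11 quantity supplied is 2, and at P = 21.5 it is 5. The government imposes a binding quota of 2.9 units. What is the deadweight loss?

5.37

Demand slope = (19 − 22)/(5 − 2) = −1, so P = 24 − Q.
Supply slope = (21.5 − 11)/(5 − 2) = 3.5, so P = 4 + 3.5Q.
Competitive equilibrium: 24 − Q = 4 + 3.5Q → Q* = 4.4444, P* = 19.5556.
At Q = 2.9: demand price = 24 − 1·2.9 = 21.1; supply price = 4 + 3.5·2.9 = 14.15.
ΔQ = 4.4444 − 2.9 = 1.5444; wedge = 21.1 − 14.15 = 6.95.
Welfare loss = ½ × 1.5444 × 6.95 = 5.37.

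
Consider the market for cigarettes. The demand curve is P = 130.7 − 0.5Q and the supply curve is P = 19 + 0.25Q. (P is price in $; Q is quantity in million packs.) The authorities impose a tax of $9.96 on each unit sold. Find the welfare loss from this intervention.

Competitive equilibrium: 130.7 − 0.5Q = 19 + 0.25Q → Q* = 148.9333, P* = 56.2333.
With the tax, the buyer price exceeds the seller price by 9.96: (130.7 − 0.5Q) − (19 + 0.25Q) = 9.96 → Q' = 135.6533.
ΔQ = 148.9333 − 135.6533 = 13.28; the wedge equals the tax, 9.96.
Deadweight loss = ½ × 13.28 × 9.96 = $66.13 million.

$66.13 million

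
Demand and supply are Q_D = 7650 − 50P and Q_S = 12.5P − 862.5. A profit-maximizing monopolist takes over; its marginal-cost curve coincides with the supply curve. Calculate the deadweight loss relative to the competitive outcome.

980

In inverse form: demand P = 153 − 0.02Q, supply P = 69 + 0.08Q.
Competitive equilibrium: 153 − 0.02Q = 69 + 0.08Q → Q* = 840, P* = 136.2.
Marginal revenue: MR = 153 − 0.04Q. Set MR = MC: 153 − 0.04Q = 69 + 0.08Q → Q_m = 700.
Price P_m = 153 − 0.02·700 = 139; MC(Q_m) = 69 + 0.08·700 = 125.
Competitive Q* = 840, so ΔQ = 140; wedge = 139 − 125 = 14.
Deadweight loss = ½ × 140 × 14 = 980.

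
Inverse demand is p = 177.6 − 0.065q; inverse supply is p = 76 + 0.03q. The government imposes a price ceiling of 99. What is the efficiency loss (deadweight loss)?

Competitive equilibrium: 177.6 − 0.065q = 76 + 0.03q → q* = 1069.47368, p* = 108.08421.
At the ceiling p = 99, quantity supplied = (99 − 76)/0.03 = 766.66667.
Willingness to pay at q' = 766.66667: 177.6 − 0.065·766.66667 = 127.76667.
Δq = 1069.47368 − 766.66667 = 302.80701; wedge = 127.76667 − 99 = 28.76667.
Deadweight loss = ½ × 302.80701 × 28.76667 = 4355.37.

4355.37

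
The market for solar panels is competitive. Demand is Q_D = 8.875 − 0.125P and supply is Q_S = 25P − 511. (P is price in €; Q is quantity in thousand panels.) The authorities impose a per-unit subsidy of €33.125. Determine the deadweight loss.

€68.24 thousand

In inverse form: demand P = 71 − 8Q, supply P = 20.44 + 0.04Q.
Competitive equilibrium: 71 − 8Q = 20.44 + 0.04Q → Q* = 6.2886, P* = 20.6915.
The subsidy lowers effective supply by 33.125: P = 0.04Q − 12.685.
New quantity: 71 − 8Q = 0.04Q − 12.685 → Q' = 10.4086.
Overproduction ΔQ = 10.4086 − 6.2886 = 4.12; wedge = subsidy = 33.125.
Deadweight loss = ½ × 4.12 × 33.125 = €68.24 thousand.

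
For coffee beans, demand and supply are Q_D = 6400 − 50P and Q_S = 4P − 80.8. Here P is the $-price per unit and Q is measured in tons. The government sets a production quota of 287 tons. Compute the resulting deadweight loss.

In inverse form: demand P = 128 − 0.02Q, supply P = 20.2 + 0.25Q.
Competitive equilibrium: 128 − 0.02Q = 20.2 + 0.25Q → Q* = 399.2593, P* = 120.0148.
At Q = 287: demand price = 128 − 0.02·287 = 122.26; supply price = 20.2 + 0.25·287 = 91.95.
ΔQ = 399.2593 − 287 = 112.2593; wedge = 122.26 − 91.95 = 30.31.
DWL = ½ × 112.2593 × 30.31 = $1701.29.

$1701.29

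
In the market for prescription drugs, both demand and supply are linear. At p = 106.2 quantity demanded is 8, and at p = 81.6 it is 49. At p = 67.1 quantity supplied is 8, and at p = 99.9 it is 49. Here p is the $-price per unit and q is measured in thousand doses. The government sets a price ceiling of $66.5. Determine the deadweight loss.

Demand slope = (81.6 − 106.2)/(49 − 8) = −0.6, so p = 111 − 0.6q.
Supply slope = (99.9 − 67.1)/(49 − 8) = 0.8, so p = 60.7 + 0.8q.
Competitive equilibrium: 111 − 0.6q = 60.7 + 0.8q → q* = 35.9286, p* = 89.4429.
At the ceiling p = 66.5, quantity supplied = (66.5 − 60.7)/0.8 = 7.25.
Willingness to pay at q' = 7.25: 111 − 0.6·7.25 = 106.65.
Δq = 35.9286 − 7.25 = 28.6786; wedge = 106.65 − 66.5 = 40.15.
Deadweight loss = ½ × 28.6786 × 40.15 = $575.72 thousand.

$575.72 thousand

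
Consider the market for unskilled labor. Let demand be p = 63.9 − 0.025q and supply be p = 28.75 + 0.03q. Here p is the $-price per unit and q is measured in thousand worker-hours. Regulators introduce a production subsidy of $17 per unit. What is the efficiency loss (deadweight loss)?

Competitive equilibrium: 63.9 − 0.025q = 28.75 + 0.03q → q* = 639.0909, p* = 47.9227.
The subsidy lowers effective supply by 17: p = 11.75 + 0.03q.
New quantity: 63.9 − 0.025q = 11.75 + 0.03q → q' = 948.1818.
Overproduction Δq = 948.1818 − 639.0909 = 309.0909; wedge = subsidy = 17.
Deadweight loss = ½ × 309.0909 × 17 = $2627.27 thousand.

$2627.27 thousand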